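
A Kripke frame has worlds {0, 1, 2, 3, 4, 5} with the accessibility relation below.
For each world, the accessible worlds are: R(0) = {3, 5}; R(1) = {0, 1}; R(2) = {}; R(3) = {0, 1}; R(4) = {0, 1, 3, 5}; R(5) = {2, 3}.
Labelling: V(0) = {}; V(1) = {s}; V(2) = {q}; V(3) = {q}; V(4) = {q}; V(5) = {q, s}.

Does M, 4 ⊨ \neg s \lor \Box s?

Yes

At 4: \neg s is true, \Box s is false, so \neg s \lor \Box s is true.
  At 4: \Box s requires s at every successor {0, 1, 3, 5}.
    s fails at 0, so \Box s is false at 4.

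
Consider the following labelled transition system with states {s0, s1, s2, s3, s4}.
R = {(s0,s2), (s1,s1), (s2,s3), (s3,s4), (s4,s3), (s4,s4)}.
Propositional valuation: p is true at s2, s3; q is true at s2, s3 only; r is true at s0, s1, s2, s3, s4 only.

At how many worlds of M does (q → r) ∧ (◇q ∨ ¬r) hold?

Let φ = (q → r) ∧ (◇q ∨ ¬r). Evaluate φ at each world:
  s0 (successors {s2}): φ is true.
  s1 (successors {s1}): φ is false.
  s2 (successors {s3}): φ is true.
  s3 (successors {s4}): φ is false.
  s4 (successors {s3, s4}): φ is true.
For instance, at s1:
  At s1: q → r is true, ◇q ∨ ¬r is false, so (q → r) ∧ (◇q ∨ ¬r) is false.
    At s1: ◇q is false, ¬r is false, so ◇q ∨ ¬r is false.
      At s1: ◇q requires q at some successor in {s1}.
        At s1: q is false.
      So ◇q is false at s1.
Satisfying worlds: {s0, s2, s4}

3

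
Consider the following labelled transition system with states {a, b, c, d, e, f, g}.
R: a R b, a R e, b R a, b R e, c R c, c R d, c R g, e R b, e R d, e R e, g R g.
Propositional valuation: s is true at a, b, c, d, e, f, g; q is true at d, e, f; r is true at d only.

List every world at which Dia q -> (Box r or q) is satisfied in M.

Let φ = Dia q -> (Box r or q). Evaluate φ at each world:
  a (successors {b, e}): φ is false.
  b (successors {a, e}): φ is false.
  c (successors {c, d, g}): φ is false.
  d (successors ∅): φ is true.
  e (successors {b, d, e}): φ is true.
  f (successors ∅): φ is true.
  g (successors {g}): φ is true.
For instance, at a:
  At a: Dia q is true, Box r or q is false, so Dia q -> (Box r or q) is false.
    At a: Dia q requires q at some successor in {b, e}.
      q holds at e, so Dia q is true at a.
    At a: Box r is false, q is false, so Box r or q is false.
      At a: Box r requires r at every successor {b, e}.
        r fails at b, so Box r is false at a.
Satisfying worlds: {d, e, f, g}

d, e, f, g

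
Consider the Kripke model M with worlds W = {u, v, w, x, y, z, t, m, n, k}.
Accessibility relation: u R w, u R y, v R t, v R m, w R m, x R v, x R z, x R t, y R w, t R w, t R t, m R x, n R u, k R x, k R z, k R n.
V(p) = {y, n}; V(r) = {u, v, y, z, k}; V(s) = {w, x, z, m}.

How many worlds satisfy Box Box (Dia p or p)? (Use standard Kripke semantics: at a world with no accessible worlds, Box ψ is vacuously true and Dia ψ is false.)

1

Let φ = Box Box (Dia p or p). Evaluate φ at each world:
  u (successors {w, y}): φ is false.
  v (successors {t, m}): φ is false.
  w (successors {m}): φ is false.
  x (successors {v, z, t}): φ is false.
  y (successors {w}): φ is false.
  z (successors ∅): φ is true.
  t (successors {w, t}): φ is false.
  m (successors {x}): φ is false.
  n (successors {u}): φ is false.
  k (successors {x, z, n}): φ is false.
For instance, at k:
  At k: Box Box (Dia p or p) requires Box (Dia p or p) at every successor {x, z, n}.
    Box (Dia p or p) fails at x, so Box Box (Dia p or p) is false at k.
      At x: Box (Dia p or p) requires Dia p or p at every successor {v, z, t}.
        Dia p or p fails at v, so Box (Dia p or p) is false at x.
Satisfying worlds: {z}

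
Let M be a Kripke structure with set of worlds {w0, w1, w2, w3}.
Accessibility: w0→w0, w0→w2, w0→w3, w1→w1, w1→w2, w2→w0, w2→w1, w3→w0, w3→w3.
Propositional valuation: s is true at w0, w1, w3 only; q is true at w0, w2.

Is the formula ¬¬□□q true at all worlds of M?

No

Let φ = ¬¬□□q. Evaluate φ at each world:
  w0 (successors {w0, w2, w3}): φ is false.
  w1 (successors {w1, w2}): φ is false.
  w2 (successors {w0, w1}): φ is false.
  w3 (successors {w0, w3}): φ is false.
Detail at w0 (counterexample):
  At w0: ¬□□q is true, so ¬¬□□q is false.
    At w0: □□q is false, so ¬□□q is true.
      At w0: □□q requires □q at every successor {w0, w2, w3}.
        □q fails at w0, so □□q is false at w0.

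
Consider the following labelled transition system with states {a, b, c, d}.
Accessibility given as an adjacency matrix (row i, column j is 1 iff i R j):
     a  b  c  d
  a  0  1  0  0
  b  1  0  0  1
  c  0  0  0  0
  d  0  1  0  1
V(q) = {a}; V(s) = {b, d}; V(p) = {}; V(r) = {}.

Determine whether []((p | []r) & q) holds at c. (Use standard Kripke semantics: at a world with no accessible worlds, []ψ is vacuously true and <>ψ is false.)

Recall that []ψ holds at a world iff ψ holds at every accessible world, and <>ψ holds iff ψ holds at some accessible world.
At c: no accessible worlds, so []((p | []r) & q) holds vacuously.

Yes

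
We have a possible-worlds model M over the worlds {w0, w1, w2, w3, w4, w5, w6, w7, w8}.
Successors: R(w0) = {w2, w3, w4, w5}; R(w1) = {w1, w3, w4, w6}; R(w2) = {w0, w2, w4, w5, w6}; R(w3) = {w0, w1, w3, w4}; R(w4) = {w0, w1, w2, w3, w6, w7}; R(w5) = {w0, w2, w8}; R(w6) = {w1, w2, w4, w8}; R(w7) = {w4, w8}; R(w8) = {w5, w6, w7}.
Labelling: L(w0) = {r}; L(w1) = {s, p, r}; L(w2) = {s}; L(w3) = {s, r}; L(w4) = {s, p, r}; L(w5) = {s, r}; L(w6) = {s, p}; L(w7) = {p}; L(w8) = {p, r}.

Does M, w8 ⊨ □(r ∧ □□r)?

At w8: □(r ∧ □□r) requires r ∧ □□r at every successor {w5, w6, w7}.
  r ∧ □□r fails at w5, so □(r ∧ □□r) is false at w8.
    At w5: r is true, □□r is false, so r ∧ □□r is false.
      At w5: □□r requires □r at every successor {w0, w2, w8}.
        □r fails at w0, so □□r is false at w5.

No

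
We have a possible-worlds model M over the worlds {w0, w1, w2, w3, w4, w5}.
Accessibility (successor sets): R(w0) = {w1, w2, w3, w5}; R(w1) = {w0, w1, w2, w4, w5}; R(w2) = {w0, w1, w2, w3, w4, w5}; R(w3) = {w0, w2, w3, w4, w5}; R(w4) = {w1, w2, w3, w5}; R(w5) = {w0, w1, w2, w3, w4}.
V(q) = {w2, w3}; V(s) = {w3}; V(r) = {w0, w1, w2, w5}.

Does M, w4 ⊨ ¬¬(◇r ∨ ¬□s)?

Yes

At w4: ¬(◇r ∨ ¬□s) is false, so ¬¬(◇r ∨ ¬□s) is true.
  At w4: ◇r ∨ ¬□s is true, so ¬(◇r ∨ ¬□s) is false.
    At w4: ◇r is true, ¬□s is true, so ◇r ∨ ¬□s is true.
      At w4: ◇r requires r at some successor in {w1, w2, w3, w5}.
        r holds at w1, so ◇r is true at w4.
      At w4: □s is false, so ¬□s is true.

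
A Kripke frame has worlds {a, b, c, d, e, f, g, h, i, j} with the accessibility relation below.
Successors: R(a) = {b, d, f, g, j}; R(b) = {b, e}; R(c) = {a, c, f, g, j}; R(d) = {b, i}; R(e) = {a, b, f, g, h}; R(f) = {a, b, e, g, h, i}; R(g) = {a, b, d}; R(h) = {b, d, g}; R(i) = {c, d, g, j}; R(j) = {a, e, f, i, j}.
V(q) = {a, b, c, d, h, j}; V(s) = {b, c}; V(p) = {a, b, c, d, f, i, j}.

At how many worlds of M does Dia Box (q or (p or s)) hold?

7

Let φ = Dia Box (q or (p or s)). Evaluate φ at each world:
  a (successors {b, d, f, g, j}): φ is true.
  b (successors {b, e}): φ is false.
  c (successors {a, c, f, g, j}): φ is true.
  d (successors {b, i}): φ is false.
  e (successors {a, b, f, g, h}): φ is true.
  f (successors {a, b, e, g, h, i}): φ is true.
  g (successors {a, b, d}): φ is true.
  h (successors {b, d, g}): φ is true.
  i (successors {c, d, g, j}): φ is true.
  j (successors {a, e, f, i, j}): φ is false.
For instance, at i:
  At i: Dia Box (q or (p or s)) requires Box (q or (p or s)) at some successor in {c, d, g, j}.
    Box (q or (p or s)) holds at d, so Dia Box (q or (p or s)) is true at i.
      At d: Box (q or (p or s)) requires q or (p or s) at every successor {b, i}.
        At b: q or (p or s) is true.
        At i: q or (p or s) is true.
      So Box (q or (p or s)) is true at d.
Satisfying worlds: {a, c, e, f, g, h, i}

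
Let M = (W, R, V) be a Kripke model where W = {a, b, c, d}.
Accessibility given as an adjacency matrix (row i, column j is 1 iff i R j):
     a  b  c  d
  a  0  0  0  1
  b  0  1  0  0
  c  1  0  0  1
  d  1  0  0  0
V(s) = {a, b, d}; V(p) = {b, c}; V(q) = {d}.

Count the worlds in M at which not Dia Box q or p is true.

Recall that Box ψ holds at a world iff ψ holds at every accessible world, and Dia ψ holds iff ψ holds at some accessible world.
Let φ = not Dia Box q or p. Evaluate φ at each world:
  a (successors {d}): φ is true.
  b (successors {b}): φ is true.
  c (successors {a, d}): φ is true.
  d (successors {a}): φ is false.
For instance, at b:
  At b: not Dia Box q is true, p is true, so not Dia Box q or p is true.
    At b: Dia Box q is false, so not Dia Box q is true.
      At b: Dia Box q requires Box q at some successor in {b}.
        At b: Box q is false.
      So Dia Box q is false at b.
Satisfying worlds: {a, b, c}

3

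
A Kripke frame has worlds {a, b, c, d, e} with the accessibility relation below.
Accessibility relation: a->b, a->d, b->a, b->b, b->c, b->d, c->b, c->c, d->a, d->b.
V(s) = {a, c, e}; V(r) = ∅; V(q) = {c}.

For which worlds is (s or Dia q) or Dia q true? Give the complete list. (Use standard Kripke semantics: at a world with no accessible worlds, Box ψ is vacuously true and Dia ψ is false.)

Recall that Dia ψ holds at a world iff ψ holds at some accessible world.
Let φ = (s or Dia q) or Dia q. Evaluate φ at each world:
  a (successors {b, d}): φ is true.
  b (successors {a, b, c, d}): φ is true.
  c (successors {b, c}): φ is true.
  d (successors {a, b}): φ is false.
  e (successors ∅): φ is true.
For instance, at d:
  At d: s or Dia q is false, Dia q is false, so (s or Dia q) or Dia q is false.
    At d: s is false, Dia q is false, so s or Dia q is false.
      At d: Dia q requires q at some successor in {a, b}.
        At a: q is false.
        At b: q is false.
      So Dia q is false at d.
    At d: Dia q requires q at some successor in {a, b}.
      At a: q is false.
      At b: q is false.
    So Dia q is false at d.
Satisfying worlds: {a, b, c, e}

a, b, c, e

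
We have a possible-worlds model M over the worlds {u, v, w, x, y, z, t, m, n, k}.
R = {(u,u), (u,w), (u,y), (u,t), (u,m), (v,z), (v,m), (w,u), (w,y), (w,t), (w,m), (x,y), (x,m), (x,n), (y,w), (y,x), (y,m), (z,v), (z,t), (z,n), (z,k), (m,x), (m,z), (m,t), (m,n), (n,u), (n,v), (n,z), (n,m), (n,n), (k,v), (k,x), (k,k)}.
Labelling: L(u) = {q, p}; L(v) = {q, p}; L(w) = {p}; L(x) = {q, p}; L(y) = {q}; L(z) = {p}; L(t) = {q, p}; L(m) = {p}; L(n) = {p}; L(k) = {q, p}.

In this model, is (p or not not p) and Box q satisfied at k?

At k: p or not not p is true, Box q is true, so (p or not not p) and Box q is true.
  At k: Box q requires q at every successor {v, x, k}.
    At v: q is true.
    At x: q is true.
    At k: q is true.
  So Box q is true at k.

Yes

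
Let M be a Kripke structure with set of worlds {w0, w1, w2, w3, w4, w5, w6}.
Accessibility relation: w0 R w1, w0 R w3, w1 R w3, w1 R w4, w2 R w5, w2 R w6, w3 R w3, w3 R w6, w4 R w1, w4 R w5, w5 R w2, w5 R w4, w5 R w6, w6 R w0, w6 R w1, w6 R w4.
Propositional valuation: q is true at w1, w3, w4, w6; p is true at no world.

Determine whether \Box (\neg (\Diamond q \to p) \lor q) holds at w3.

Recall that \Box ψ holds at a world iff ψ holds at every accessible world, and \Diamond ψ holds iff ψ holds at some accessible world.
At w3: \Box (\neg (\Diamond q \to p) \lor q) requires \neg (\Diamond q \to p) \lor q at every successor {w3, w6}.
    At w3: \neg (\Diamond q \to p) is true, q is true, so \neg (\Diamond q \to p) \lor q is true.
      At w3: \Diamond q \to p is false, so \neg (\Diamond q \to p) is true.
    At w6: \neg (\Diamond q \to p) is true, q is true, so \neg (\Diamond q \to p) \lor q is true.
      At w6: \Diamond q \to p is false, so \neg (\Diamond q \to p) is true.
So \Box (\neg (\Diamond q \to p) \lor q) is true at w3.

Yes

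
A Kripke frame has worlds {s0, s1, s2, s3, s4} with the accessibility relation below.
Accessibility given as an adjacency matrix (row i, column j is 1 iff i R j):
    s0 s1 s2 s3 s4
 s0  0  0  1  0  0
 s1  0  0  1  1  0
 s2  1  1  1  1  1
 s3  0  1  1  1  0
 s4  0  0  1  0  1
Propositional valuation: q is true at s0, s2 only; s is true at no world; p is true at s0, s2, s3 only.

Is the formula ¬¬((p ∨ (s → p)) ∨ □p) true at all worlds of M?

Yes

Let φ = ¬¬((p ∨ (s → p)) ∨ □p). Evaluate φ at each world:
  s0 (successors {s2}): φ is true.
  s1 (successors {s2, s3}): φ is true.
  s2 (successors {s0, s1, s2, s3, s4}): φ is true.
  s3 (successors {s1, s2, s3}): φ is true.
  s4 (successors {s2, s4}): φ is true.
For instance, at s3:
  At s3: ¬((p ∨ (s → p)) ∨ □p) is false, so ¬¬((p ∨ (s → p)) ∨ □p) is true.
    At s3: (p ∨ (s → p)) ∨ □p is true, so ¬((p ∨ (s → p)) ∨ □p) is false.
      At s3: p ∨ (s → p) is true, □p is false, so (p ∨ (s → p)) ∨ □p is true.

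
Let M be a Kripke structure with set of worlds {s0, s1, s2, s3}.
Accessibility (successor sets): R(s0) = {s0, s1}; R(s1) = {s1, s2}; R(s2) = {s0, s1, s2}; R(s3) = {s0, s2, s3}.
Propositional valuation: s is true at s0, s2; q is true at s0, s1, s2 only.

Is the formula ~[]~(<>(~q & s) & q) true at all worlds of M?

No

Let φ = ~[]~(<>(~q & s) & q). Evaluate φ at each world:
  s0 (successors {s0, s1}): φ is false.
  s1 (successors {s1, s2}): φ is false.
  s2 (successors {s0, s1, s2}): φ is false.
  s3 (successors {s0, s2, s3}): φ is false.
Detail at s0 (counterexample):
  At s0: []~(<>(~q & s) & q) is true, so ~[]~(<>(~q & s) & q) is false.
    At s0: []~(<>(~q & s) & q) requires ~(<>(~q & s) & q) at every successor {s0, s1}.
      At s0: ~(<>(~q & s) & q) is true.
      At s1: ~(<>(~q & s) & q) is true.
    So []~(<>(~q & s) & q) is true at s0.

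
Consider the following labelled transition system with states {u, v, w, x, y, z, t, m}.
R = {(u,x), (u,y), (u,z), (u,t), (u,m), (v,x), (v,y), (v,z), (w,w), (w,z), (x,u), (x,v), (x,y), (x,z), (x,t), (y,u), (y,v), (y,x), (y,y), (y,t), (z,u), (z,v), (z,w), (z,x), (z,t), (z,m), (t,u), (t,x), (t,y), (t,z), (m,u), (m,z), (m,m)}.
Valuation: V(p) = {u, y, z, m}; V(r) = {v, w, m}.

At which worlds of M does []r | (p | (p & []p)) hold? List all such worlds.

u, y, z, m

Let φ = []r | (p | (p & []p)). Evaluate φ at each world:
  u (successors {x, y, z, t, m}): φ is true.
  v (successors {x, y, z}): φ is false.
  w (successors {w, z}): φ is false.
  x (successors {u, v, y, z, t}): φ is false.
  y (successors {u, v, x, y, t}): φ is true.
  z (successors {u, v, w, x, t, m}): φ is true.
  t (successors {u, x, y, z}): φ is false.
  m (successors {u, z, m}): φ is true.
For instance, at x:
  At x: []r is false, p | (p & []p) is false, so []r | (p | (p & []p)) is false.
    At x: []r requires r at every successor {u, v, y, z, t}.
      r fails at u, so []r is false at x.
    At x: p is false, p & []p is false, so p | (p & []p) is false.
      At x: p is false, []p is false, so p & []p is false.
Satisfying worlds: {u, y, z, m}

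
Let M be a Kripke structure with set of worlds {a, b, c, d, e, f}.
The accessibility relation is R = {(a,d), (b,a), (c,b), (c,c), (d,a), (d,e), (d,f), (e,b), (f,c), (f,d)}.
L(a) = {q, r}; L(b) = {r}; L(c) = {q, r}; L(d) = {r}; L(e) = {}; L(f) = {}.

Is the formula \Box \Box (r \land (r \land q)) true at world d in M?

At d: \Box \Box (r \land (r \land q)) requires \Box (r \land (r \land q)) at every successor {a, e, f}.
  \Box (r \land (r \land q)) fails at a, so \Box \Box (r \land (r \land q)) is false at d.
    At a: \Box (r \land (r \land q)) requires r \land (r \land q) at every successor {d}.
      r \land (r \land q) fails at d, so \Box (r \land (r \land q)) is false at a.

No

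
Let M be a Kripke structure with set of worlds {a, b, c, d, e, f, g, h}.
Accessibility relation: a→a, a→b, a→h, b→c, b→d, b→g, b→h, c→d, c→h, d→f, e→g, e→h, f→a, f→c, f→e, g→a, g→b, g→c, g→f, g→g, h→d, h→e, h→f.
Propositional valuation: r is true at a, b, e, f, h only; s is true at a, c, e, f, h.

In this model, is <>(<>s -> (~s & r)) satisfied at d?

At d: <>(<>s -> (~s & r)) requires <>s -> (~s & r) at some successor in {f}.
  At f: <>s -> (~s & r) is false.
So <>(<>s -> (~s & r)) is false at d.

No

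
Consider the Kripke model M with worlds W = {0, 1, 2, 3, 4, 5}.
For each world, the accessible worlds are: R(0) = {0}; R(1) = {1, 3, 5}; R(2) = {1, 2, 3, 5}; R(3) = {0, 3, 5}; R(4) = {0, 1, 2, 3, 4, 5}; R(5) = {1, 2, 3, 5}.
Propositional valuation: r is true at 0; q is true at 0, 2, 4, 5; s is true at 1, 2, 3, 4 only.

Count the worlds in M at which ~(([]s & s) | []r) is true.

5

Let φ = ~(([]s & s) | []r). Evaluate φ at each world:
  0 (successors {0}): φ is false.
  1 (successors {1, 3, 5}): φ is true.
  2 (successors {1, 2, 3, 5}): φ is true.
  3 (successors {0, 3, 5}): φ is true.
  4 (successors {0, 1, 2, 3, 4, 5}): φ is true.
  5 (successors {1, 2, 3, 5}): φ is true.
For instance, at 5:
  At 5: ([]s & s) | []r is false, so ~(([]s & s) | []r) is true.
    At 5: []s & s is false, []r is false, so ([]s & s) | []r is false.
      At 5: []s is false, s is false, so []s & s is false.
      At 5: []r requires r at every successor {1, 2, 3, 5}.
        r fails at 1, so []r is false at 5.
Satisfying worlds: {1, 2, 3, 4, 5}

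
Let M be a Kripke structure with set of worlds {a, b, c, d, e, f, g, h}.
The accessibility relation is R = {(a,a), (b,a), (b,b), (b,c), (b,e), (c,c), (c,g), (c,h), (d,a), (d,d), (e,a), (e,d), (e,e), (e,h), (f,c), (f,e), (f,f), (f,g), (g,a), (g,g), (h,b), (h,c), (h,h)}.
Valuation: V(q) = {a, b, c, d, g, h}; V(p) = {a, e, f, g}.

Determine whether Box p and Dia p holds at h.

At h: Box p is false, Dia p is false, so Box p and Dia p is false.
  At h: Box p requires p at every successor {b, c, h}.
    p fails at b, so Box p is false at h.
  At h: Dia p requires p at some successor in {b, c, h}.
    At b: p is false.
    At c: p is false.
    At h: p is false.
  So Dia p is false at h.

No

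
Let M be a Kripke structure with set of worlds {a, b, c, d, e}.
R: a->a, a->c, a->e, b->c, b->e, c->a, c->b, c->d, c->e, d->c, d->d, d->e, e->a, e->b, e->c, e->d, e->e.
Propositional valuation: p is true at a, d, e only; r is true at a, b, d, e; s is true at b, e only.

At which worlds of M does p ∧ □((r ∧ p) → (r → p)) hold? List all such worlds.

a, d, e

Let φ = p ∧ □((r ∧ p) → (r → p)). Evaluate φ at each world:
  a (successors {a, c, e}): φ is true.
  b (successors {c, e}): φ is false.
  c (successors {a, b, d, e}): φ is false.
  d (successors {c, d, e}): φ is true.
  e (successors {a, b, c, d, e}): φ is true.
For instance, at d:
  At d: p is true, □((r ∧ p) → (r → p)) is true, so p ∧ □((r ∧ p) → (r → p)) is true.
    At d: □((r ∧ p) → (r → p)) requires (r ∧ p) → (r → p) at every successor {c, d, e}.
      At c: (r ∧ p) → (r → p) is true.
      At d: (r ∧ p) → (r → p) is true.
      At e: (r ∧ p) → (r → p) is true.
    So □((r ∧ p) → (r → p)) is true at d.
Satisfying worlds: {a, d, e}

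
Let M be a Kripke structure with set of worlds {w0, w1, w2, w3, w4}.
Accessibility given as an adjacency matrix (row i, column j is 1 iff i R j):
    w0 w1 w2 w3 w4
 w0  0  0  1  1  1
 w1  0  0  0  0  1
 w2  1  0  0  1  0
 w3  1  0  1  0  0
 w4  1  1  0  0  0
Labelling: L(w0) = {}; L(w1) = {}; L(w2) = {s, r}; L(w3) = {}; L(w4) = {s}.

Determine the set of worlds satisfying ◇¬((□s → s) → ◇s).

Let φ = ◇¬((□s → s) → ◇s). Evaluate φ at each world:
  w0 (successors {w2, w3, w4}): φ is true.
  w1 (successors {w4}): φ is true.
  w2 (successors {w0, w3}): φ is false.
  w3 (successors {w0, w2}): φ is true.
  w4 (successors {w0, w1}): φ is false.
For instance, at w0:
  At w0: ◇¬((□s → s) → ◇s) requires ¬((□s → s) → ◇s) at some successor in {w2, w3, w4}.
    ¬((□s → s) → ◇s) holds at w2, so ◇¬((□s → s) → ◇s) is true at w0.
      At w2: (□s → s) → ◇s is false, so ¬((□s → s) → ◇s) is true.
Satisfying worlds: {w0, w1, w3}

w0, w1, w3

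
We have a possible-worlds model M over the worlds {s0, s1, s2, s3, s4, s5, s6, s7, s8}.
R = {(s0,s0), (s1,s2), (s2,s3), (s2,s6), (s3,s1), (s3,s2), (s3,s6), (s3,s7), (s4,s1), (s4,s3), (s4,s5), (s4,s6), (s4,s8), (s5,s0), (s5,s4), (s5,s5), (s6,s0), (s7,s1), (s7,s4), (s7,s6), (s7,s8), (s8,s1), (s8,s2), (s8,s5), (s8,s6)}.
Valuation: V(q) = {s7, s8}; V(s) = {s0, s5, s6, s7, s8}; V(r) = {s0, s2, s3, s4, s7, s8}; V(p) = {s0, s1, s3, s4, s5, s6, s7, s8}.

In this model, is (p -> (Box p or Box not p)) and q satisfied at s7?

Yes

At s7: p -> (Box p or Box not p) is true, q is true, so (p -> (Box p or Box not p)) and q is true.
  At s7: p is true, Box p or Box not p is true, so p -> (Box p or Box not p) is true.
    At s7: Box p is true, Box not p is false, so Box p or Box not p is true.
      At s7: Box p requires p at every successor {s1, s4, s6, s8}.
        At s1: p is true.
        At s4: p is true.
        At s6: p is true.
        At s8: p is true.
      So Box p is true at s7.
      At s7: Box not p requires not p at every successor {s1, s4, s6, s8}.
        not p fails at s1, so Box not p is false at s7.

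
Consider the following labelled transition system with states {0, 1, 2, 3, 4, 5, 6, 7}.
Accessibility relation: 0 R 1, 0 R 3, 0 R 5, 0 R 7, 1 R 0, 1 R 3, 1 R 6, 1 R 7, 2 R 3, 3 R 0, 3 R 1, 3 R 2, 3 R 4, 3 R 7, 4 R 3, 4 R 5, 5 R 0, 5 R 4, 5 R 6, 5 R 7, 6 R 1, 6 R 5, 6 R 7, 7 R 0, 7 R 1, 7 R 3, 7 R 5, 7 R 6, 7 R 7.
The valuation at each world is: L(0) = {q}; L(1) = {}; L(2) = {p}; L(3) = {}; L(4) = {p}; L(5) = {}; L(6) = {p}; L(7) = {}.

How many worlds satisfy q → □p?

7

Let φ = q → □p. Evaluate φ at each world:
  0 (successors {1, 3, 5, 7}): φ is false.
  1 (successors {0, 3, 6, 7}): φ is true.
  2 (successors {3}): φ is true.
  3 (successors {0, 1, 2, 4, 7}): φ is true.
  4 (successors {3, 5}): φ is true.
  5 (successors {0, 4, 6, 7}): φ is true.
  6 (successors {1, 5, 7}): φ is true.
  7 (successors {0, 1, 3, 5, 6, 7}): φ is true.
For instance, at 6:
  At 6: q is false, □p is false, so q → □p is true.
    At 6: □p requires p at every successor {1, 5, 7}.
      p fails at 1, so □p is false at 6.
Satisfying worlds: {1, 2, 3, 4, 5, 6, 7}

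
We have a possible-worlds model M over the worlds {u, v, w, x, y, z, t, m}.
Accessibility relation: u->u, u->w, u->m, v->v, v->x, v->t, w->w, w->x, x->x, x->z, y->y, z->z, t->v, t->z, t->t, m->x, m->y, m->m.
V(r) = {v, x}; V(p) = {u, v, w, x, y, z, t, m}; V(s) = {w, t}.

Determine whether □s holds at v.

No

At v: □s requires s at every successor {v, x, t}.
  s fails at v, so □s is false at v.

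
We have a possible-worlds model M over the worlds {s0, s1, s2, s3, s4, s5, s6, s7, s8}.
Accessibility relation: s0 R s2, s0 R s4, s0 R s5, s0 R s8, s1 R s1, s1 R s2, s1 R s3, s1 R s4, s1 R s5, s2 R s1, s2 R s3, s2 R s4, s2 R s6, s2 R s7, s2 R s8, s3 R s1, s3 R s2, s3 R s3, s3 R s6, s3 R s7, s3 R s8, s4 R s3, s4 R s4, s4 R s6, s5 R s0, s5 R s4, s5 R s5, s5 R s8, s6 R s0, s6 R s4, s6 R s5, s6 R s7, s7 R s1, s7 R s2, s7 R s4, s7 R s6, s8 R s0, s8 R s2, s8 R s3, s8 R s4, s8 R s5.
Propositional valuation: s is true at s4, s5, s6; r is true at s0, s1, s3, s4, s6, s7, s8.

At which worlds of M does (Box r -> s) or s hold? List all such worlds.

Recall that Box ψ holds at a world iff ψ holds at every accessible world, and Dia ψ holds iff ψ holds at some accessible world.
Let φ = (Box r -> s) or s. Evaluate φ at each world:
  s0 (successors {s2, s4, s5, s8}): φ is true.
  s1 (successors {s1, s2, s3, s4, s5}): φ is true.
  s2 (successors {s1, s3, s4, s6, s7, s8}): φ is false.
  s3 (successors {s1, s2, s3, s6, s7, s8}): φ is true.
  s4 (successors {s3, s4, s6}): φ is true.
  s5 (successors {s0, s4, s5, s8}): φ is true.
  s6 (successors {s0, s4, s5, s7}): φ is true.
  s7 (successors {s1, s2, s4, s6}): φ is true.
  s8 (successors {s0, s2, s3, s4, s5}): φ is true.
For instance, at s5:
  At s5: Box r -> s is true, s is true, so (Box r -> s) or s is true.
    At s5: Box r is false, s is true, so Box r -> s is true.
      At s5: Box r requires r at every successor {s0, s4, s5, s8}.
        r fails at s5, so Box r is false at s5.
Satisfying worlds: {s0, s1, s3, s4, s5, s6, s7, s8}

s0, s1, s3, s4, s5, s6, s7, s8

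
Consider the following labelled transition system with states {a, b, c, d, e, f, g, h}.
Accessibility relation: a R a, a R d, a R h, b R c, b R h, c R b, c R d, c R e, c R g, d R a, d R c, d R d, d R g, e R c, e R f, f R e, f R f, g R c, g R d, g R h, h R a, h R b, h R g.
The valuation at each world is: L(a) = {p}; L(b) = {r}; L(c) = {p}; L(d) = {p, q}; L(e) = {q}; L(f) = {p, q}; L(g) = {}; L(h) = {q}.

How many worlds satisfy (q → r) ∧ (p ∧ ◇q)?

Let φ = (q → r) ∧ (p ∧ ◇q). Evaluate φ at each world:
  a (successors {a, d, h}): φ is true.
  b (successors {c, h}): φ is false.
  c (successors {b, d, e, g}): φ is true.
  d (successors {a, c, d, g}): φ is false.
  e (successors {c, f}): φ is false.
  f (successors {e, f}): φ is false.
  g (successors {c, d, h}): φ is false.
  h (successors {a, b, g}): φ is false.
For instance, at f:
  At f: q → r is false, p ∧ ◇q is true, so (q → r) ∧ (p ∧ ◇q) is false.
    At f: p is true, ◇q is true, so p ∧ ◇q is true.
      At f: ◇q requires q at some successor in {e, f}.
        q holds at e, so ◇q is true at f.
Satisfying worlds: {a, c}

2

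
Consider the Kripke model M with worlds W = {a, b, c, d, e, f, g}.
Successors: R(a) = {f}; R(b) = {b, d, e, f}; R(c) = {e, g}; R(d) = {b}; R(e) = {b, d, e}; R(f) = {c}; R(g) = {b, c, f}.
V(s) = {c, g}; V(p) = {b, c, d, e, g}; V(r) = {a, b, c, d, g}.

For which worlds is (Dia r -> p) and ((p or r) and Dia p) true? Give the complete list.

b, c, d, e, g

Let φ = (Dia r -> p) and ((p or r) and Dia p). Evaluate φ at each world:
  a (successors {f}): φ is false.
  b (successors {b, d, e, f}): φ is true.
  c (successors {e, g}): φ is true.
  d (successors {b}): φ is true.
  e (successors {b, d, e}): φ is true.
  f (successors {c}): φ is false.
  g (successors {b, c, f}): φ is true.
For instance, at g:
  At g: Dia r -> p is true, (p or r) and Dia p is true, so (Dia r -> p) and ((p or r) and Dia p) is true.
    At g: Dia r is true, p is true, so Dia r -> p is true.
      At g: Dia r requires r at some successor in {b, c, f}.
        r holds at b, so Dia r is true at g.
    At g: p or r is true, Dia p is true, so (p or r) and Dia p is true.
      At g: Dia p requires p at some successor in {b, c, f}.
        p holds at b, so Dia p is true at g.
Satisfying worlds: {b, c, d, e, g}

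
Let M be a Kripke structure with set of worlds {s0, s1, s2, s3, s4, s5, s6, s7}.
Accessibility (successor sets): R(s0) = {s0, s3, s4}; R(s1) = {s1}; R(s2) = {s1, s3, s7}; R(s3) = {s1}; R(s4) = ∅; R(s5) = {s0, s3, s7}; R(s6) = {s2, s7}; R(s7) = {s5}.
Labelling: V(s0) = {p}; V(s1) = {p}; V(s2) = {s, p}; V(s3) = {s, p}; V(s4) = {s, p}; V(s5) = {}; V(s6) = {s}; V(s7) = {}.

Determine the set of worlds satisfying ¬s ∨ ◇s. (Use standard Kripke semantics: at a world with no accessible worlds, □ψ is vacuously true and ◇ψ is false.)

s0, s1, s2, s5, s6, s7

Let φ = ¬s ∨ ◇s. Evaluate φ at each world:
  s0 (successors {s0, s3, s4}): φ is true.
  s1 (successors {s1}): φ is true.
  s2 (successors {s1, s3, s7}): φ is true.
  s3 (successors {s1}): φ is false.
  s4 (successors ∅): φ is false.
  s5 (successors {s0, s3, s7}): φ is true.
  s6 (successors {s2, s7}): φ is true.
  s7 (successors {s5}): φ is true.
For instance, at s1:
  At s1: ¬s is true, ◇s is false, so ¬s ∨ ◇s is true.
    At s1: ◇s requires s at some successor in {s1}.
      At s1: s is false.
    So ◇s is false at s1.
Satisfying worlds: {s0, s1, s2, s5, s6, s7}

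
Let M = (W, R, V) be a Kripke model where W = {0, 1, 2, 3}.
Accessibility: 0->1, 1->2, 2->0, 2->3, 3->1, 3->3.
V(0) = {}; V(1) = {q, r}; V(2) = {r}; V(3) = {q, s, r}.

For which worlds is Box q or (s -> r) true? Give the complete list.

Let φ = Box q or (s -> r). Evaluate φ at each world:
  0 (successors {1}): φ is true.
  1 (successors {2}): φ is true.
  2 (successors {0, 3}): φ is true.
  3 (successors {1, 3}): φ is true.
For instance, at 2:
  At 2: Box q is false, s -> r is true, so Box q or (s -> r) is true.
    At 2: Box q requires q at every successor {0, 3}.
      q fails at 0, so Box q is false at 2.
Satisfying worlds: {0, 1, 2, 3}

0, 1, 2, 3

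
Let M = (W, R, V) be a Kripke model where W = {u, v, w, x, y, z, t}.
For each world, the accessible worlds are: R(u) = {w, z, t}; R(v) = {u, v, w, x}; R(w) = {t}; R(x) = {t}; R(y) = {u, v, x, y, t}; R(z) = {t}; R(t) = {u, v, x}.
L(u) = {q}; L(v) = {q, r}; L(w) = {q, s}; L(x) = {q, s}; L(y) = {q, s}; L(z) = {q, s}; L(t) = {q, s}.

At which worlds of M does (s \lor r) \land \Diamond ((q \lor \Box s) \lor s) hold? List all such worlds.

Let φ = (s \lor r) \land \Diamond ((q \lor \Box s) \lor s). Evaluate φ at each world:
  u (successors {w, z, t}): φ is false.
  v (successors {u, v, w, x}): φ is true.
  w (successors {t}): φ is true.
  x (successors {t}): φ is true.
  y (successors {u, v, x, y, t}): φ is true.
  z (successors {t}): φ is true.
  t (successors {u, v, x}): φ is true.
For instance, at x:
  At x: s \lor r is true, \Diamond ((q \lor \Box s) \lor s) is true, so (s \lor r) \land \Diamond ((q \lor \Box s) \lor s) is true.
    At x: \Diamond ((q \lor \Box s) \lor s) requires (q \lor \Box s) \lor s at some successor in {t}.
      (q \lor \Box s) \lor s holds at t, so \Diamond ((q \lor \Box s) \lor s) is true at x.
Satisfying worlds: {v, w, x, y, z, t}

v, w, x, y, z, t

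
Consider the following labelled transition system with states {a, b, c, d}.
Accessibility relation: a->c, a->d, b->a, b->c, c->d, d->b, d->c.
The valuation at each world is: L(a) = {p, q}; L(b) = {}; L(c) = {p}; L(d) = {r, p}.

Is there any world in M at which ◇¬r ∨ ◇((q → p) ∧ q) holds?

Let φ = ◇¬r ∨ ◇((q → p) ∧ q). Evaluate φ at each world:
  a (successors {c, d}): φ is true.
  b (successors {a, c}): φ is true.
  c (successors {d}): φ is false.
  d (successors {b, c}): φ is true.
Detail at a (witness):
  At a: ◇¬r is true, ◇((q → p) ∧ q) is false, so ◇¬r ∨ ◇((q → p) ∧ q) is true.
    At a: ◇¬r requires ¬r at some successor in {c, d}.
      ¬r holds at c, so ◇¬r is true at a.
    At a: ◇((q → p) ∧ q) requires (q → p) ∧ q at some successor in {c, d}.
      At c: (q → p) ∧ q is false.
      At d: (q → p) ∧ q is false.
    So ◇((q → p) ∧ q) is false at a.

Yes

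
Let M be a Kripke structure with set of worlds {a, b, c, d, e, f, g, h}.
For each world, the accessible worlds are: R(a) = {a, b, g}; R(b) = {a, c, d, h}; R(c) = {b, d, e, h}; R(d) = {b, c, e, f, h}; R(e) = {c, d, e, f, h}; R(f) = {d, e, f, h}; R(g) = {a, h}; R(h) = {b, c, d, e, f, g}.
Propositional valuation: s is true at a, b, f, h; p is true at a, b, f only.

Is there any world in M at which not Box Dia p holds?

No

Let φ = not Box Dia p. Evaluate φ at each world:
  a (successors {a, b, g}): φ is false.
  b (successors {a, c, d, h}): φ is false.
  c (successors {b, d, e, h}): φ is false.
  d (successors {b, c, e, f, h}): φ is false.
  e (successors {c, d, e, f, h}): φ is false.
  f (successors {d, e, f, h}): φ is false.
  g (successors {a, h}): φ is false.
  h (successors {b, c, d, e, f, g}): φ is false.
For instance, at d:
  At d: Box Dia p is true, so not Box Dia p is false.
    At d: Box Dia p requires Dia p at every successor {b, c, e, f, h}.
      At b: Dia p is true.
      At c: Dia p is true.
      At e: Dia p is true.
      At f: Dia p is true.
      At h: Dia p is true.
    So Box Dia p is true at d.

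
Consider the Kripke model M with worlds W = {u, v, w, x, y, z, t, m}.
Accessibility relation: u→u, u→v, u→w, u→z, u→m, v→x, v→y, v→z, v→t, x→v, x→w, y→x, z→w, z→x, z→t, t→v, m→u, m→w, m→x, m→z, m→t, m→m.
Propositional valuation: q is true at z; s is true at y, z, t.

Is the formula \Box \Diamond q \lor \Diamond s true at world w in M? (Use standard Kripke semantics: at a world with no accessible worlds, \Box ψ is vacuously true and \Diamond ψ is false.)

Yes

Recall that \Box ψ holds at a world iff ψ holds at every accessible world, and \Diamond ψ holds iff ψ holds at some accessible world.
At w: \Box \Diamond q is true, \Diamond s is false, so \Box \Diamond q \lor \Diamond s is true.
  At w: no accessible worlds, so \Box \Diamond q holds vacuously.
  At w: no accessible worlds, so \Diamond s is false.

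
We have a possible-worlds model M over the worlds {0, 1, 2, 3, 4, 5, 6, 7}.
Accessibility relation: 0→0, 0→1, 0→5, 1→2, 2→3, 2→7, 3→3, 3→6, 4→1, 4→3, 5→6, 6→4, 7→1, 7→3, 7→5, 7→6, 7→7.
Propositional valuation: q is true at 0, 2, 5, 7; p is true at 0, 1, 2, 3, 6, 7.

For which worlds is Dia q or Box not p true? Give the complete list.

Let φ = Dia q or Box not p. Evaluate φ at each world:
  0 (successors {0, 1, 5}): φ is true.
  1 (successors {2}): φ is true.
  2 (successors {3, 7}): φ is true.
  3 (successors {3, 6}): φ is false.
  4 (successors {1, 3}): φ is false.
  5 (successors {6}): φ is false.
  6 (successors {4}): φ is true.
  7 (successors {1, 3, 5, 6, 7}): φ is true.
For instance, at 7:
  At 7: Dia q is true, Box not p is false, so Dia q or Box not p is true.
    At 7: Dia q requires q at some successor in {1, 3, 5, 6, 7}.
      q holds at 5, so Dia q is true at 7.
    At 7: Box not p requires not p at every successor {1, 3, 5, 6, 7}.
      not p fails at 1, so Box not p is false at 7.
Satisfying worlds: {0, 1, 2, 6, 7}

0, 1, 2, 6, 7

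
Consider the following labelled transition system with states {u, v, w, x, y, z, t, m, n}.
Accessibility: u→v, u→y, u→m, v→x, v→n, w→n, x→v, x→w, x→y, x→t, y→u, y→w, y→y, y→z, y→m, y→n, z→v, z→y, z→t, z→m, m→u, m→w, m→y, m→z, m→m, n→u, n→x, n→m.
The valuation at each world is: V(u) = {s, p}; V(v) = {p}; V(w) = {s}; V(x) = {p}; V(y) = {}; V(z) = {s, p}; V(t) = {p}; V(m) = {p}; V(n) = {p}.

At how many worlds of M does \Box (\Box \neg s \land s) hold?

Let φ = \Box (\Box \neg s \land s). Evaluate φ at each world:
  u (successors {v, y, m}): φ is false.
  v (successors {x, n}): φ is false.
  w (successors {n}): φ is false.
  x (successors {v, w, y, t}): φ is false.
  y (successors {u, w, y, z, m, n}): φ is false.
  z (successors {v, y, t, m}): φ is false.
  t (successors ∅): φ is true.
  m (successors {u, w, y, z, m}): φ is false.
  n (successors {u, x, m}): φ is false.
For instance, at z:
  At z: \Box (\Box \neg s \land s) requires \Box \neg s \land s at every successor {v, y, t, m}.
    \Box \neg s \land s fails at v, so \Box (\Box \neg s \land s) is false at z.
      At v: \Box \neg s is true, s is false, so \Box \neg s \land s is false.
Satisfying worlds: {t}

1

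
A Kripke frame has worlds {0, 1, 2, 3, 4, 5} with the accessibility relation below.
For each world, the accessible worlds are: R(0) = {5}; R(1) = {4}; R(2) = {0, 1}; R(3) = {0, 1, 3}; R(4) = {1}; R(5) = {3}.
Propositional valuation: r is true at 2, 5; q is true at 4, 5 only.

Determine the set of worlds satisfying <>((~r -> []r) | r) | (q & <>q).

Let φ = <>((~r -> []r) | r) | (q & <>q). Evaluate φ at each world:
  0 (successors {5}): φ is true.
  1 (successors {4}): φ is false.
  2 (successors {0, 1}): φ is true.
  3 (successors {0, 1, 3}): φ is true.
  4 (successors {1}): φ is false.
  5 (successors {3}): φ is false.
For instance, at 3:
  At 3: <>((~r -> []r) | r) is true, q & <>q is false, so <>((~r -> []r) | r) | (q & <>q) is true.
    At 3: <>((~r -> []r) | r) requires (~r -> []r) | r at some successor in {0, 1, 3}.
      (~r -> []r) | r holds at 0, so <>((~r -> []r) | r) is true at 3.
    At 3: q is false, <>q is false, so q & <>q is false.
      At 3: <>q requires q at some successor in {0, 1, 3}.
        At 0: q is false.
        At 1: q is false.
        At 3: q is false.
      So <>q is false at 3.
Satisfying worlds: {0, 2, 3}

0, 2, 3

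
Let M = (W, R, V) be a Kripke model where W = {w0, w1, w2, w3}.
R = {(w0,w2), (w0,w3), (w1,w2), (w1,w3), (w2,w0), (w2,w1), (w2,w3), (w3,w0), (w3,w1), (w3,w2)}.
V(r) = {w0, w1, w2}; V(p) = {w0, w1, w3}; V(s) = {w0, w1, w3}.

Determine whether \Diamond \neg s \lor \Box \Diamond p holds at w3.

At w3: \Diamond \neg s is true, \Box \Diamond p is true, so \Diamond \neg s \lor \Box \Diamond p is true.
  At w3: \Diamond \neg s requires \neg s at some successor in {w0, w1, w2}.
    \neg s holds at w2, so \Diamond \neg s is true at w3.
  At w3: \Box \Diamond p requires \Diamond p at every successor {w0, w1, w2}.
      At w0: \Diamond p requires p at some successor in {w2, w3}.
        p holds at w3, so \Diamond p is true at w0.
      At w1: \Diamond p requires p at some successor in {w2, w3}.
        p holds at w3, so \Diamond p is true at w1.
      At w2: \Diamond p requires p at some successor in {w0, w1, w3}.
        p holds at w0, so \Diamond p is true at w2.
  So \Box \Diamond p is true at w3.

Yes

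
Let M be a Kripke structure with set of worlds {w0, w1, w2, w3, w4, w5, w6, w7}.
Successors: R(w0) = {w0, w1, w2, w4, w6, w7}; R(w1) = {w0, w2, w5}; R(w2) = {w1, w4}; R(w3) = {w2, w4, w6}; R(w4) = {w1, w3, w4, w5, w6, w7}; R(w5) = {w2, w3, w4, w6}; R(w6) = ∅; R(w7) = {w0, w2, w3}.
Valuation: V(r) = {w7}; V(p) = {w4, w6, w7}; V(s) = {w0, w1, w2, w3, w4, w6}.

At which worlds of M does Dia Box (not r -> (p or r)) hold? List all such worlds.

Let φ = Dia Box (not r -> (p or r)). Evaluate φ at each world:
  w0 (successors {w0, w1, w2, w4, w6, w7}): φ is true.
  w1 (successors {w0, w2, w5}): φ is false.
  w2 (successors {w1, w4}): φ is false.
  w3 (successors {w2, w4, w6}): φ is true.
  w4 (successors {w1, w3, w4, w5, w6, w7}): φ is true.
  w5 (successors {w2, w3, w4, w6}): φ is true.
  w6 (successors ∅): φ is false.
  w7 (successors {w0, w2, w3}): φ is false.
For instance, at w1:
  At w1: Dia Box (not r -> (p or r)) requires Box (not r -> (p or r)) at some successor in {w0, w2, w5}.
    At w0: Box (not r -> (p or r)) is false.
    At w2: Box (not r -> (p or r)) is false.
    At w5: Box (not r -> (p or r)) is false.
  So Dia Box (not r -> (p or r)) is false at w1.
Satisfying worlds: {w0, w3, w4, w5}

w0, w3, w4, w5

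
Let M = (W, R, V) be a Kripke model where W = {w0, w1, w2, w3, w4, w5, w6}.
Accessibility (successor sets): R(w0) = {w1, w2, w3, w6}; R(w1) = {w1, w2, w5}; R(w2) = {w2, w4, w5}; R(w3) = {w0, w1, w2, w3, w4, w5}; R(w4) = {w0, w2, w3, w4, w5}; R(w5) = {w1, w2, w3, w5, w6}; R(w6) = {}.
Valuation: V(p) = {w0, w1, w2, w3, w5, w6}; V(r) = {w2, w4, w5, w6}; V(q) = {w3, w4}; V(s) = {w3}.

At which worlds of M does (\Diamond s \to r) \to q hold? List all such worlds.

Recall that \Diamond ψ holds at a world iff ψ holds at some accessible world.
Let φ = (\Diamond s \to r) \to q. Evaluate φ at each world:
  w0 (successors {w1, w2, w3, w6}): φ is true.
  w1 (successors {w1, w2, w5}): φ is false.
  w2 (successors {w2, w4, w5}): φ is false.
  w3 (successors {w0, w1, w2, w3, w4, w5}): φ is true.
  w4 (successors {w0, w2, w3, w4, w5}): φ is true.
  w5 (successors {w1, w2, w3, w5, w6}): φ is false.
  w6 (successors ∅): φ is false.
For instance, at w0:
  At w0: \Diamond s \to r is false, q is false, so (\Diamond s \to r) \to q is true.
    At w0: \Diamond s is true, r is false, so \Diamond s \to r is false.
      At w0: \Diamond s requires s at some successor in {w1, w2, w3, w6}.
        s holds at w3, so \Diamond s is true at w0.
Satisfying worlds: {w0, w3, w4}

w0, w3, w4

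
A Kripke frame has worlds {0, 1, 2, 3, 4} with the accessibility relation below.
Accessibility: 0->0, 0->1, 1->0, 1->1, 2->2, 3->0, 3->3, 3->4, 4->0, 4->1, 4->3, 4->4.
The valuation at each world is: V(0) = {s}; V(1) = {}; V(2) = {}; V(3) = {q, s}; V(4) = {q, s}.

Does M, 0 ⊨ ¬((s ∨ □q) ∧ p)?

Yes

At 0: (s ∨ □q) ∧ p is false, so ¬((s ∨ □q) ∧ p) is true.
  At 0: s ∨ □q is true, p is false, so (s ∨ □q) ∧ p is false.
    At 0: s is true, □q is false, so s ∨ □q is true.
      At 0: □q requires q at every successor {0, 1}.
        q fails at 0, so □q is false at 0.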